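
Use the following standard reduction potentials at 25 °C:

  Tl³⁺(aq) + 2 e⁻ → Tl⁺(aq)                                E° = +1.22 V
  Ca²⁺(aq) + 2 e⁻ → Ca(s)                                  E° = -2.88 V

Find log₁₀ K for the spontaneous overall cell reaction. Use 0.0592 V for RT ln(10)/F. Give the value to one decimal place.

Cathode: Tl³⁺/Tl⁺; anode: Ca²⁺/Ca. E°cell = +4.10 V, n = 2.
log K = nE°cell / 0.0592 = (2)(+4.10) / 0.0592 = 138.5.

138.5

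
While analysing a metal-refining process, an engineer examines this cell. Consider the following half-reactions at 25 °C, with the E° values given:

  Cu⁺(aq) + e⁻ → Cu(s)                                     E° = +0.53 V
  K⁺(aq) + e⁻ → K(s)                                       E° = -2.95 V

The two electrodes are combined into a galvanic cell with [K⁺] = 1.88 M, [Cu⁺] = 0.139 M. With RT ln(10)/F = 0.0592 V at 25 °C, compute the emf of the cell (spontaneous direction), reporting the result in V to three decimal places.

Cu⁺/Cu is the cathode (higher E°), K⁺/K the anode: E°cell = +0.53 − (-2.95) = +3.48 V, n = 1.
Overall: Cu⁺(aq) + K(s) → Cu(s) + K⁺(aq)
Q = [K⁺] / ([Cu⁺]); log Q = 1.131.
E = E° − (0.0592/n) log Q = +3.48 − (0.0592/1)(1.131) = +3.413 V.

+3.413 V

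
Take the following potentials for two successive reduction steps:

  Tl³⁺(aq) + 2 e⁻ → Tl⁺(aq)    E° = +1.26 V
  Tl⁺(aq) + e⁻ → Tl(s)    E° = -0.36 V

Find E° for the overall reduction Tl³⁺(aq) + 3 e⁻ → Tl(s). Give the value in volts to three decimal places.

+0.720 V

Adding the free-energy changes (−nFE°) of the two steps gives −n₃FE°₃ = −n₁FE°₁ − n₂FE°₂.
E°₃ = (2×+1.26 + 1×-0.36) / 3 = (+2.160) / 3 = +0.720 V.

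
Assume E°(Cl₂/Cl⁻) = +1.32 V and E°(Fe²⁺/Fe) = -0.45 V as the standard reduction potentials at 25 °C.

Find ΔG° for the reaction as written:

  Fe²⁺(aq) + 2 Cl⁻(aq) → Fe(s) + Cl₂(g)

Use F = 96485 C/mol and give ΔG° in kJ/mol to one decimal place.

As written, Fe²⁺/Fe is reduced (cathode) and Cl₂/Cl⁻ is oxidised (anode), so E°cell = (-0.45) − (+1.32) = -1.77 V.
Balancing electrons gives n = 2.
ΔG° = −nFE° = −(2)(96485)(-1.77) = 341,557 J = +341.6 kJ/mol.

+341.6 kJ/mol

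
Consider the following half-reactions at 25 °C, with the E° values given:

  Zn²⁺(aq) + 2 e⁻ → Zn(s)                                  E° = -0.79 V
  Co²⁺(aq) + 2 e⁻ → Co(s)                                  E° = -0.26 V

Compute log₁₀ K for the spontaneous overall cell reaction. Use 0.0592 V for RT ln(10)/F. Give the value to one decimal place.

17.9

Cathode: Co²⁺/Co; anode: Zn²⁺/Zn. E°cell = +0.53 V, n = 2.
log K = nE°cell / 0.0592 = (2)(+0.53) / 0.0592 = 17.9.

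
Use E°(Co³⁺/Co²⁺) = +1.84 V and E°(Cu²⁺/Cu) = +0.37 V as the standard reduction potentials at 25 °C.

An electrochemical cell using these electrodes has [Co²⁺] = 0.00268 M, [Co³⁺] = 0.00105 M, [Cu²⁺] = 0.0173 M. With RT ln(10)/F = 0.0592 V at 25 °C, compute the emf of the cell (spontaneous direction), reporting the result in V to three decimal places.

+1.498 V

Co³⁺/Co²⁺ is the cathode (higher E°), Cu²⁺/Cu the anode: E°cell = +1.84 − (+0.37) = +1.47 V, n = 2.
Overall: 2 Co³⁺(aq) + Cu(s) → 2 Co²⁺(aq) + Cu²⁺(aq)
Q = [Co²⁺]^2·[Cu²⁺] / ([Co³⁺]^2); log Q = -0.948.
E = E° − (0.0592/n) log Q = +1.47 − (0.0592/2)(-0.948) = +1.498 V.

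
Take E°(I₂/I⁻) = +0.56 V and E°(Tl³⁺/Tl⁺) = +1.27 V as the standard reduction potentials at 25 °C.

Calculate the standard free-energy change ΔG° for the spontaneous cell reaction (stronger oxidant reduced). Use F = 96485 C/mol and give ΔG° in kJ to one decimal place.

-137.0 kJ

Tl³⁺/Tl⁺ (E° = +1.27 V) is the cathode; I₂/I⁻ (E° = +0.56 V) is the anode, so E°cell = +0.71 V.
Balancing electrons gives n = 2 (lcm of 2 and 2).
ΔG° = −nFE° = −(2)(96485)(+0.71) = -137,009 J = -137.0 kJ.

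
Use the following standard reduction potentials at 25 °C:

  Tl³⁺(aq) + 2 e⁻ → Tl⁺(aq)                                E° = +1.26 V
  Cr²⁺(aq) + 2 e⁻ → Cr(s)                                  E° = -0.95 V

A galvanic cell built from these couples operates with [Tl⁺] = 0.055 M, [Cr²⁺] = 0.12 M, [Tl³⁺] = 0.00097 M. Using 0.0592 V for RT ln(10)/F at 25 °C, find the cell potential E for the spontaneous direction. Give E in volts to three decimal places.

Tl³⁺/Tl⁺ is the cathode (higher E°), Cr²⁺/Cr the anode: E°cell = +1.26 − (-0.95) = +2.21 V, n = 2.
Overall: Tl³⁺(aq) + Cr(s) → Tl⁺(aq) + Cr²⁺(aq)
Q = [Tl⁺]·[Cr²⁺] / ([Tl³⁺]); log Q = 0.833.
E = E° − (0.0592/n) log Q = +2.21 − (0.0592/2)(0.833) = +2.185 V.

+2.185 V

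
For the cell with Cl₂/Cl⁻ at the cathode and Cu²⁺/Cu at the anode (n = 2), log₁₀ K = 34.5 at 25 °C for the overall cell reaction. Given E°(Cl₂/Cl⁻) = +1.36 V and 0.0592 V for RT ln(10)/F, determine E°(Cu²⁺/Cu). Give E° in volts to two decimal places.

E°cell = (0.0592/n)·log K = (0.0592/2)(34.5) = +1.021 V.
Since Cl₂/Cl⁻ is the cathode and Cu²⁺/Cu the anode, E°cell = E°(Cl₂/Cl⁻) − E°(Cu²⁺/Cu).
So E°(Cu²⁺/Cu) = E°(Cl₂/Cl⁻) − E°cell = (+1.36) − (+1.021) = +0.34 V.

+0.34 V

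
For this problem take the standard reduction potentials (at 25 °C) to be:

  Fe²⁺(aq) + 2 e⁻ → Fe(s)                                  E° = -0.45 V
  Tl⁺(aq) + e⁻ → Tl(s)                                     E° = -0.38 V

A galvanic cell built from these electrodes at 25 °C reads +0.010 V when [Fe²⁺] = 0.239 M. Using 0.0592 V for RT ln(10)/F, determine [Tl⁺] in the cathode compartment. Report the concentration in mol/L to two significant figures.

Tl⁺/Tl is the cathode, Fe²⁺/Fe the anode: E°cell = +0.07 V, n = 2.
Overall reaction: 2 Tl⁺(aq) + Fe(s) → 2 Tl(s) + Fe²⁺(aq); Q = [Fe²⁺]^1/[Tl⁺]^2.
From E = E° − (0.0592/n) log Q: log Q = (E° − E)·n/0.0592 = (+0.07 − (+0.010))·2/0.0592 = 2.0270.
So 2·log[Tl⁺] = 1·log(0.239) − log Q = -0.6216 − (2.0270) = -2.6486; log[Tl⁺] = -2.6486 / 2 = -1.3243; [Tl⁺] = 10^(-1.3243) ≈ 0.047 M.

0.047 M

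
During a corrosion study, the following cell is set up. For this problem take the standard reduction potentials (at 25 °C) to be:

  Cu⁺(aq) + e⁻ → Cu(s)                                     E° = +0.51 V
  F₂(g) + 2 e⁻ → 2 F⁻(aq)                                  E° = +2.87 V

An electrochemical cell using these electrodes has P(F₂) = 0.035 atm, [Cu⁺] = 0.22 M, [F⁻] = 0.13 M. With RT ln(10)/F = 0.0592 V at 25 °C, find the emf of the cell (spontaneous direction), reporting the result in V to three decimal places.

F₂/F⁻ is the cathode (higher E°), Cu⁺/Cu the anode: E°cell = +2.87 − (+0.51) = +2.36 V, n = 2.
Overall: F₂(g) + 2 Cu(s) → 2 F⁻(aq) + 2 Cu⁺(aq)
Q = [F⁻]^2·[Cu⁺]^2 / (P(F₂)); log Q = -1.631.
E = E° − (0.0592/n) log Q = +2.36 − (0.0592/2)(-1.631) = +2.408 V.

+2.408 V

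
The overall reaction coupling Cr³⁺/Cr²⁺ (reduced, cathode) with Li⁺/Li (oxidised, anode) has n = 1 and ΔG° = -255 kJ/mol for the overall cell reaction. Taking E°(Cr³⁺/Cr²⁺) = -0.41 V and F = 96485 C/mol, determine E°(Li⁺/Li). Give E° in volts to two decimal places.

-3.05 V

E°cell = −ΔG°/(nF) = −(-255×10³)/((1)(96485)) = +2.643 V.
Since Cr³⁺/Cr²⁺ is the cathode and Li⁺/Li the anode, E°cell = E°(Cr³⁺/Cr²⁺) − E°(Li⁺/Li).
So E°(Li⁺/Li) = E°(Cr³⁺/Cr²⁺) − E°cell = (-0.41) − (+2.643) = -3.05 V.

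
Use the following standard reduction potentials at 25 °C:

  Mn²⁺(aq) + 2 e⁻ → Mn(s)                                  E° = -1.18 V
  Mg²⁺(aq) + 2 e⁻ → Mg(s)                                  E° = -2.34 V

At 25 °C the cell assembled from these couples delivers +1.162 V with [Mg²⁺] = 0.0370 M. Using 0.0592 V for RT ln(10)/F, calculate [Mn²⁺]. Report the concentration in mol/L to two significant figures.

Mn²⁺/Mn is the cathode, Mg²⁺/Mg the anode: E°cell = +1.16 V, n = 2.
Overall reaction: Mn²⁺(aq) + Mg(s) → Mn(s) + Mg²⁺(aq); Q = [Mg²⁺]^1/[Mn²⁺]^1.
From E = E° − (0.0592/n) log Q: log Q = (E° − E)·n/0.0592 = (+1.16 − (+1.162))·2/0.0592 = -0.0676.
So 1·log[Mn²⁺] = 1·log(0.037) − log Q = -1.4318 − (-0.0676) = -1.3642; [Mn²⁺] = 10^(-1.3642) ≈ 0.043 M.

0.043 M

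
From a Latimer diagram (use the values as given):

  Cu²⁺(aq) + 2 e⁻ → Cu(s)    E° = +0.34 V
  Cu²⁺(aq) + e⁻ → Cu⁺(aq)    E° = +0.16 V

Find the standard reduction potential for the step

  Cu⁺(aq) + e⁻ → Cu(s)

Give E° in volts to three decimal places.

+0.520 V

Sequential free energies add, so n₃E°₃ = n₁E°₁ + n₂E°₂.
With n₃ = 2, and the known step contributing 1×(+0.16) V, the unknown satisfies 1·E° = 2×(+0.34) − 1×(+0.16) = +0.520.
E° = +0.520 / 1 = +0.520 V.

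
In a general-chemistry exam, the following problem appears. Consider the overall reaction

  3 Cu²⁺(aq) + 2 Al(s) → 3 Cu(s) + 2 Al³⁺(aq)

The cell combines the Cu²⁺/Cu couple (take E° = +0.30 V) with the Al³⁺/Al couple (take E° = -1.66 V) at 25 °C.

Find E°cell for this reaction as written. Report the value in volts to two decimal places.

+1.96 V

The Cu²⁺/Cu couple has the higher reduction potential, so it is the cathode; Al³⁺/Al is oxidised at the anode.
E°cell = E°(cathode) − E°(anode) = (+0.30) − (-1.66) = +1.96 V.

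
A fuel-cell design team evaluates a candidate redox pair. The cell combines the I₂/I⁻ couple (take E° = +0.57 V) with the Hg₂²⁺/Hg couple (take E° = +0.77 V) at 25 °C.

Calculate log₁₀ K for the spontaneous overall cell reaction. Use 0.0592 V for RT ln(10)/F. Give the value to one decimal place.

6.8

Cathode: Hg₂²⁺/Hg; anode: I₂/I⁻. E°cell = +0.20 V, n = 2.
log K = nE°cell / 0.0592 = (2)(+0.20) / 0.0592 = 6.8.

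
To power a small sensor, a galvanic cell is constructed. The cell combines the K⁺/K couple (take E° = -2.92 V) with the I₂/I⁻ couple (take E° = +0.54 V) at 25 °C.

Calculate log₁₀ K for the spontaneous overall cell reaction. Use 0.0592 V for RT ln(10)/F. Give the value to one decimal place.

Cathode: I₂/I⁻; anode: K⁺/K. E°cell = +3.46 V, n = 2.
log K = nE°cell / 0.0592 = (2)(+3.46) / 0.0592 = 116.9.

116.9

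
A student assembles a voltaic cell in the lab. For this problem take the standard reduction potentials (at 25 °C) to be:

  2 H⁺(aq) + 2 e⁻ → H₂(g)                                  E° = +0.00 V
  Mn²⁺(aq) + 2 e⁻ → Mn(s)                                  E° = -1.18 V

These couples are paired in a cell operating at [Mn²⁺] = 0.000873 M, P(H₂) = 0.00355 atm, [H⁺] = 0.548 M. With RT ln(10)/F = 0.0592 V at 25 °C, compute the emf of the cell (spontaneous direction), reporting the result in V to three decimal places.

H⁺/H₂ is the cathode (higher E°), Mn²⁺/Mn the anode: E°cell = +0.00 − (-1.18) = +1.18 V, n = 2.
Overall: 2 H⁺(aq) + Mn(s) → H₂(g) + Mn²⁺(aq)
Q = P(H₂)·[Mn²⁺] / ([H⁺]^2); log Q = -4.986.
E = E° − (0.0592/n) log Q = +1.18 − (0.0592/2)(-4.986) = +1.328 V.

+1.328 V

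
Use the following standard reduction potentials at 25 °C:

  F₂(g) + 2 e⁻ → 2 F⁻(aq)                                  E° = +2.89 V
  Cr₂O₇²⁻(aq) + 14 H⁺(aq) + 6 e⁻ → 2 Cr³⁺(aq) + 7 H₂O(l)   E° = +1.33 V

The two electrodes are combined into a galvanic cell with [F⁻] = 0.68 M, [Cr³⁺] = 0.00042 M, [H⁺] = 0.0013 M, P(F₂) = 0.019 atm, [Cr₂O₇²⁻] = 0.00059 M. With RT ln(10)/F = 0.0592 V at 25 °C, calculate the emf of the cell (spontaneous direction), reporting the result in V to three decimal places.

F₂/F⁻ is the cathode (higher E°), Cr₂O₇²⁻/Cr³⁺ the anode: E°cell = +2.89 − (+1.33) = +1.56 V, n = 6.
Overall: 3 F₂(g) + 2 Cr³⁺(aq) + 7 H₂O(l) → 6 F⁻(aq) + Cr₂O₇²⁻(aq) + 14 H⁺(aq)
Q = [F⁻]^6·[Cr₂O₇²⁻]·[H⁺]^14 / (P(F₂)^3·[Cr³⁺]^2); log Q = -32.722.
E = E° − (0.0592/n) log Q = +1.56 − (0.0592/6)(-32.722) = +1.883 V.

+1.883 V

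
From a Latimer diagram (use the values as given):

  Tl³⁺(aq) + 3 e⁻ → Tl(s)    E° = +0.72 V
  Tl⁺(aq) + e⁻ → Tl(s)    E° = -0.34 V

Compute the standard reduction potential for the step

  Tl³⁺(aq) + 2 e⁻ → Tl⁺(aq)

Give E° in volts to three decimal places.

+1.250 V

Sequential free energies add, so n₃E°₃ = n₁E°₁ + n₂E°₂.
With n₃ = 3, and the known step contributing 1×(-0.34) V, the unknown satisfies 2·E° = 3×(+0.72) − 1×(-0.34) = +2.500.
E° = +2.500 / 2 = +1.250 V.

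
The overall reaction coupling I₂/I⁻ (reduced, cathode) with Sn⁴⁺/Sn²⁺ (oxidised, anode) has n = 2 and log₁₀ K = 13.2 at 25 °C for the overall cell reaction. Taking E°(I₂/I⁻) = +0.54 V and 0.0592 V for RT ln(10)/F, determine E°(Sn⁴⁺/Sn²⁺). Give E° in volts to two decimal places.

E°cell = (0.0592/n)·log K = (0.0592/2)(13.2) = +0.391 V.
Since I₂/I⁻ is the cathode and Sn⁴⁺/Sn²⁺ the anode, E°cell = E°(I₂/I⁻) − E°(Sn⁴⁺/Sn²⁺).
So E°(Sn⁴⁺/Sn²⁺) = E°(I₂/I⁻) − E°cell = (+0.54) − (+0.391) = +0.15 V.

+0.15 V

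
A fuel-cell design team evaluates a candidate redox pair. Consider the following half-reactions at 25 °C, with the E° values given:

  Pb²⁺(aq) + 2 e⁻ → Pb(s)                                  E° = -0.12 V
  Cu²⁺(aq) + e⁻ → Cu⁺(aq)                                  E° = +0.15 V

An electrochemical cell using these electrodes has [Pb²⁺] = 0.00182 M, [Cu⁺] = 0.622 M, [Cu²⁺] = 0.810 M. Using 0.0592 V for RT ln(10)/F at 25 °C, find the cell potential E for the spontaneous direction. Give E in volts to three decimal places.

Cu²⁺/Cu⁺ is the cathode (higher E°), Pb²⁺/Pb the anode: E°cell = +0.15 − (-0.12) = +0.27 V, n = 2.
Overall: 2 Cu²⁺(aq) + Pb(s) → 2 Cu⁺(aq) + Pb²⁺(aq)
Q = [Cu⁺]^2·[Pb²⁺] / ([Cu²⁺]^2); log Q = -2.969.
E = E° − (0.0592/n) log Q = +0.27 − (0.0592/2)(-2.969) = +0.358 V.

+0.358 V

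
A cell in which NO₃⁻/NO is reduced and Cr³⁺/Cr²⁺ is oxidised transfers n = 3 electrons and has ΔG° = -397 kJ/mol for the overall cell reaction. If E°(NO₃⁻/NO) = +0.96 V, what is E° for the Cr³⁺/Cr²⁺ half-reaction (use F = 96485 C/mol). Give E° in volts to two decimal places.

E°cell = −ΔG°/(nF) = −(-397×10³)/((3)(96485)) = +1.372 V.
Since NO₃⁻/NO is the cathode and Cr³⁺/Cr²⁺ the anode, E°cell = E°(NO₃⁻/NO) − E°(Cr³⁺/Cr²⁺).
So E°(Cr³⁺/Cr²⁺) = E°(NO₃⁻/NO) − E°cell = (+0.96) − (+1.372) = -0.41 V.

-0.41 V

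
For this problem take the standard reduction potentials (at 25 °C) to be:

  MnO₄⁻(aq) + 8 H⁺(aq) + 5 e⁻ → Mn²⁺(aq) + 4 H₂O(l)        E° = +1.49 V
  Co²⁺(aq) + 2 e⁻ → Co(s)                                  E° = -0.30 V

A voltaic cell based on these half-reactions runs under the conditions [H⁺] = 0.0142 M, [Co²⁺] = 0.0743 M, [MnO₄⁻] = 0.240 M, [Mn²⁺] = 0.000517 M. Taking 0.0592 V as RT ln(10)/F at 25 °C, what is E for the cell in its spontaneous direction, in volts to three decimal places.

MnO₄⁻/Mn²⁺ is the cathode (higher E°), Co²⁺/Co the anode: E°cell = +1.49 − (-0.30) = +1.79 V, n = 10.
Overall: 2 MnO₄⁻(aq) + 16 H⁺(aq) + 5 Co(s) → 2 Mn²⁺(aq) + 8 H₂O(l) + 5 Co²⁺(aq)
Q = [Mn²⁺]^2·[Co²⁺]^5 / ([MnO₄⁻]^2·[H⁺]^16); log Q = 18.585.
E = E° − (0.0592/n) log Q = +1.79 − (0.0592/10)(18.585) = +1.680 V.

+1.680 V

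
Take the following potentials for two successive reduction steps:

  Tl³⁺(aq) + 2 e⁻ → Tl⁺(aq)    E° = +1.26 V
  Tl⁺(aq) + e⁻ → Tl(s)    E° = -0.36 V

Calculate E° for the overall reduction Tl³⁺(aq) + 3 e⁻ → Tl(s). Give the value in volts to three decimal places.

Adding the free-energy changes (−nFE°) of the two steps gives −n₃FE°₃ = −n₁FE°₁ − n₂FE°₂.
E°₃ = (2×+1.26 + 1×-0.36) / 3 = (+2.160) / 3 = +0.720 V.

+0.720 V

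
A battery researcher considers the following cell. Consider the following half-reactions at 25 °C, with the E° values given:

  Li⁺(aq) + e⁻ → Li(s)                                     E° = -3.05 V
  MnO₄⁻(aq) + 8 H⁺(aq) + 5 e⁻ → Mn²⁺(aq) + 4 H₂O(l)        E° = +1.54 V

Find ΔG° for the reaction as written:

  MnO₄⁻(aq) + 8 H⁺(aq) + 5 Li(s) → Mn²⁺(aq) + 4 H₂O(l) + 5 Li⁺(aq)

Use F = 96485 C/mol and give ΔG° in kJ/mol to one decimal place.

As written, MnO₄⁻/Mn²⁺ is reduced (cathode) and Li⁺/Li is oxidised (anode), so E°cell = (+1.54) − (-3.05) = +4.59 V.
Balancing electrons gives n = 5.
ΔG° = −nFE° = −(5)(96485)(+4.59) = -2,214,331 J = -2214.3 kJ/mol.

-2214.3 kJ/mol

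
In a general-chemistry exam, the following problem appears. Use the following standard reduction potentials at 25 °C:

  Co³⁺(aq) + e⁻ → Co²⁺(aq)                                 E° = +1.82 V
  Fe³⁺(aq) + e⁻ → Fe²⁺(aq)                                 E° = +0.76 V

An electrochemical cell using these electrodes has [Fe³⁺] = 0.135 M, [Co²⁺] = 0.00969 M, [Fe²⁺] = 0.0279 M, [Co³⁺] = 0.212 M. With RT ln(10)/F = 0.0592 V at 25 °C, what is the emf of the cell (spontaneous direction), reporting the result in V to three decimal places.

Co³⁺/Co²⁺ is the cathode (higher E°), Fe³⁺/Fe²⁺ the anode: E°cell = +1.82 − (+0.76) = +1.06 V, n = 1.
Overall: Co³⁺(aq) + Fe²⁺(aq) → Co²⁺(aq) + Fe³⁺(aq)
Q = [Co²⁺]·[Fe³⁺] / ([Co³⁺]·[Fe²⁺]); log Q = -0.655.
E = E° − (0.0592/n) log Q = +1.06 − (0.0592/1)(-0.655) = +1.099 V.

+1.099 V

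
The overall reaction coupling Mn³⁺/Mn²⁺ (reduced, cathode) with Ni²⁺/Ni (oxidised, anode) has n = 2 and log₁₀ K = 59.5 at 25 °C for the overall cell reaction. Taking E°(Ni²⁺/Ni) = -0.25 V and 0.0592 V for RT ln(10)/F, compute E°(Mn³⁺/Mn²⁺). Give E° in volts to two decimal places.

E°cell = (0.0592/n)·log K = (0.0592/2)(59.5) = +1.761 V.
Since Mn³⁺/Mn²⁺ is the cathode and Ni²⁺/Ni the anode, E°cell = E°(Mn³⁺/Mn²⁺) − E°(Ni²⁺/Ni).
So E°(Mn³⁺/Mn²⁺) = E°cell + E°(Ni²⁺/Ni) = +1.761 + (-0.25) = +1.51 V.

+1.51 V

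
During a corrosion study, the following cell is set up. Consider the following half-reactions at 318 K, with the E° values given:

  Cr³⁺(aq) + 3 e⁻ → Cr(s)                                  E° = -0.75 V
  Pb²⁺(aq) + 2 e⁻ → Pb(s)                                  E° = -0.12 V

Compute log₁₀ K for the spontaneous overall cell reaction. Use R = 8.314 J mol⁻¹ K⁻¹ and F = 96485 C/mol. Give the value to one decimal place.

Cathode: Pb²⁺/Pb; anode: Cr³⁺/Cr. E°cell = (-0.12) − (-0.75) = +0.63 V, with n = 6.
ΔG° = −nFE° = −RT ln K, so ln K = nFE°/(RT) = (6)(96485)(+0.63) / ((8.314)(318)) = 137.948.
log₁₀ K = 137.948 / ln 10 = 59.9.

59.9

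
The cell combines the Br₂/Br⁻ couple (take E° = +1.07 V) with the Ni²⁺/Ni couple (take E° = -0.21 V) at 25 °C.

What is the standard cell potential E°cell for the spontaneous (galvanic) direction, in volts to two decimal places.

+1.28 V

The Br₂/Br⁻ couple has the higher reduction potential, so it is the cathode; Ni²⁺/Ni is oxidised at the anode.
E°cell = E°(cathode) − E°(anode) = (+1.07) − (-0.21) = +1.28 V.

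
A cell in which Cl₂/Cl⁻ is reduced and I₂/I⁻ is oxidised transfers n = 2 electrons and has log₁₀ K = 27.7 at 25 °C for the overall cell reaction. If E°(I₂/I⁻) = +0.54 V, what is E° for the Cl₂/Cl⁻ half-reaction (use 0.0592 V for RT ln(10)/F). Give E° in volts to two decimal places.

E°cell = (0.0592/n)·log K = (0.0592/2)(27.7) = +0.820 V.
Since Cl₂/Cl⁻ is the cathode and I₂/I⁻ the anode, E°cell = E°(Cl₂/Cl⁻) − E°(I₂/I⁻).
So E°(Cl₂/Cl⁻) = E°cell + E°(I₂/I⁻) = +0.820 + (+0.54) = +1.36 V.

+1.36 V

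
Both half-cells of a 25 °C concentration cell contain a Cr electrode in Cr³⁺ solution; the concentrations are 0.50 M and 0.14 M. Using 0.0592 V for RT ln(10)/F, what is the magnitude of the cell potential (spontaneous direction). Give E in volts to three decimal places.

For a concentration cell E°cell = 0. The 0.50 M side is the cathode (reduction is favoured where [Cr³⁺] is higher).
With n = 3, E = −(0.0592/3) log([Cr³⁺]ₐₙ/[Cr³⁺]꜀ₐₜ) = −(0.0592/3) log(0.14/0.5) = −(0.0592/3)(-0.553) = +0.011 V.

+0.011 V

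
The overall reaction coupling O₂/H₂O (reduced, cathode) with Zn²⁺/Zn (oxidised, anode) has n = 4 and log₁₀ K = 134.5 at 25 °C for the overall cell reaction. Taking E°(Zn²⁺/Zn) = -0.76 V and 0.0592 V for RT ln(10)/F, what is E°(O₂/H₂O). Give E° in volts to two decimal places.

E°cell = (0.0592/n)·log K = (0.0592/4)(134.5) = +1.991 V.
Since O₂/H₂O is the cathode and Zn²⁺/Zn the anode, E°cell = E°(O₂/H₂O) − E°(Zn²⁺/Zn).
So E°(O₂/H₂O) = E°cell + E°(Zn²⁺/Zn) = +1.991 + (-0.76) = +1.23 V.

+1.23 V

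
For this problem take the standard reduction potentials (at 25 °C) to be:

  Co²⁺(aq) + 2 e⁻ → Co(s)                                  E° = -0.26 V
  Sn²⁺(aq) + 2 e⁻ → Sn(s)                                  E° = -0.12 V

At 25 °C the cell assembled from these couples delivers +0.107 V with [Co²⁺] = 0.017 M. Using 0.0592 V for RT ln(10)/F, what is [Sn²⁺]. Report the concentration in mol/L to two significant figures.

0.0013 M

Sn²⁺/Sn is the cathode, Co²⁺/Co the anode: E°cell = +0.14 V, n = 2.
Overall reaction: Sn²⁺(aq) + Co(s) → Sn(s) + Co²⁺(aq); Q = [Co²⁺]^1/[Sn²⁺]^1.
From E = E° − (0.0592/n) log Q: log Q = (E° − E)·n/0.0592 = (+0.14 − (+0.107))·2/0.0592 = 1.1149.
So 1·log[Sn²⁺] = 1·log(0.017) − log Q = -1.7696 − (1.1149) = -2.8845; [Sn²⁺] = 10^(-2.8845) ≈ 0.0013 M.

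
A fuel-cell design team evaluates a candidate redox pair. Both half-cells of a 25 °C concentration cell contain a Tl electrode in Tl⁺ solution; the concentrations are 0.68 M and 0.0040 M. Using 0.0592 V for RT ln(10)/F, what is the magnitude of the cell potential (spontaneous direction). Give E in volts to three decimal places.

+0.132 V

For a concentration cell E°cell = 0. The 0.68 M side is the cathode (reduction is favoured where [Tl⁺] is higher).
With n = 1, E = −(0.0592/1) log([Tl⁺]ₐₙ/[Tl⁺]꜀ₐₜ) = −(0.0592/1) log(0.004/0.68) = −(0.0592/1)(-2.230) = +0.132 V.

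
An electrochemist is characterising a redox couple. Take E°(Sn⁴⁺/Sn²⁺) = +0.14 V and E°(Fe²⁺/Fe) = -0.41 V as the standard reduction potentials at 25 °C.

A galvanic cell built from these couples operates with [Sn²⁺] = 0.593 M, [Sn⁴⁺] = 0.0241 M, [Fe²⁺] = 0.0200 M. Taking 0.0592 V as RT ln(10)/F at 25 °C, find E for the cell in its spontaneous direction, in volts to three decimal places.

+0.559 V

Sn⁴⁺/Sn²⁺ is the cathode (higher E°), Fe²⁺/Fe the anode: E°cell = +0.14 − (-0.41) = +0.55 V, n = 2.
Overall: Sn⁴⁺(aq) + Fe(s) → Sn²⁺(aq) + Fe²⁺(aq)
Q = [Sn²⁺]·[Fe²⁺] / ([Sn⁴⁺]); log Q = -0.308.
E = E° − (0.0592/n) log Q = +0.55 − (0.0592/2)(-0.308) = +0.559 V.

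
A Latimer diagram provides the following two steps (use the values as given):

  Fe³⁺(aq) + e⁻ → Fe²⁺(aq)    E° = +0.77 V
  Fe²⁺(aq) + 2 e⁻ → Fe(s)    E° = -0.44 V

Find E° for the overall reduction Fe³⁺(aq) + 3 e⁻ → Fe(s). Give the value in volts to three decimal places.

Adding the free-energy changes (−nFE°) of the two steps gives −n₃FE°₃ = −n₁FE°₁ − n₂FE°₂.
E°₃ = (1×+0.77 + 2×-0.44) / 3 = (-0.110) / 3 = -0.037 V.
E° values themselves are not directly additive — weighting by electron count is essential.

-0.037 V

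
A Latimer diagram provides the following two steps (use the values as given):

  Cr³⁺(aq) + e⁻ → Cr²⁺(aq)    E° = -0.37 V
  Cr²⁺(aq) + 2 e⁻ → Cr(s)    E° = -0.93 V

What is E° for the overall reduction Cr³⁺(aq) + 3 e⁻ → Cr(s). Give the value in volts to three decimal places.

-0.743 V

Standard free energies of sequential steps add: ΔG°₃ = ΔG°₁ + ΔG°₂, so n₃E°₃ = n₁E°₁ + n₂E°₂.
E°₃ = (1×-0.37 + 2×-0.93) / 3 = (-2.230) / 3 = -0.743 V.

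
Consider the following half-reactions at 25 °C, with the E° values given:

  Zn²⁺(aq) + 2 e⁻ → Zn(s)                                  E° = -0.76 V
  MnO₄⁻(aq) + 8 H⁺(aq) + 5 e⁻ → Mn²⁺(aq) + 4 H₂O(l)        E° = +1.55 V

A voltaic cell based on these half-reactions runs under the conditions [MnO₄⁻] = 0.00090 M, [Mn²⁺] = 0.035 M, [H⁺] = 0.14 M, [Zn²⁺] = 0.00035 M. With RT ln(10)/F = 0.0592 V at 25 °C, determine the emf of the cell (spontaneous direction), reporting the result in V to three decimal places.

+2.313 V

MnO₄⁻/Mn²⁺ is the cathode (higher E°), Zn²⁺/Zn the anode: E°cell = +1.55 − (-0.76) = +2.31 V, n = 10.
Overall: 2 MnO₄⁻(aq) + 16 H⁺(aq) + 5 Zn(s) → 2 Mn²⁺(aq) + 8 H₂O(l) + 5 Zn²⁺(aq)
Q = [Mn²⁺]^2·[Zn²⁺]^5 / ([MnO₄⁻]^2·[H⁺]^16); log Q = -0.438.
E = E° − (0.0592/n) log Q = +2.31 − (0.0592/10)(-0.438) = +2.313 V.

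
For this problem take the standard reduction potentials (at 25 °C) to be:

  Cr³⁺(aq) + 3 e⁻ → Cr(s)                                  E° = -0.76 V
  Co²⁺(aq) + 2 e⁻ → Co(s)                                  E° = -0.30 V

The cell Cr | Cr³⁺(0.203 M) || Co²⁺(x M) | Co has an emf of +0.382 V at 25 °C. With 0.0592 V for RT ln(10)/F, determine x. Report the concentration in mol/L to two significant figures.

0.00080 M

Co²⁺/Co is the cathode, Cr³⁺/Cr the anode: E°cell = +0.46 V, n = 6.
Overall reaction: 3 Co²⁺(aq) + 2 Cr(s) → 3 Co(s) + 2 Cr³⁺(aq); Q = [Cr³⁺]^2/[Co²⁺]^3.
From E = E° − (0.0592/n) log Q: log Q = (E° − E)·n/0.0592 = (+0.46 − (+0.382))·6/0.0592 = 7.9054.
So 3·log[Co²⁺] = 2·log(0.203) − log Q = -1.3850 − (7.9054) = -9.2904; log[Co²⁺] = -9.2904 / 3 = -3.0968; [Co²⁺] = 10^(-3.0968) ≈ 0.00080 M.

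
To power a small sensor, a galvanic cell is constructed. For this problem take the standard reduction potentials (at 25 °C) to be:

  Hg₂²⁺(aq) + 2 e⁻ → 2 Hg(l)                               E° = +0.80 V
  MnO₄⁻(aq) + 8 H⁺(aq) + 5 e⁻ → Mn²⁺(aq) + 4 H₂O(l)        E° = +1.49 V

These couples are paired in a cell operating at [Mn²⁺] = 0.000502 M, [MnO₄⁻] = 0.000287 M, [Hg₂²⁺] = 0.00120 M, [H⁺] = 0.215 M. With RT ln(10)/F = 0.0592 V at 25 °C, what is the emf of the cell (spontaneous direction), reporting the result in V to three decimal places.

MnO₄⁻/Mn²⁺ is the cathode (higher E°), Hg₂²⁺/Hg the anode: E°cell = +1.49 − (+0.80) = +0.69 V, n = 10.
Overall: 2 MnO₄⁻(aq) + 16 H⁺(aq) + 10 Hg(l) → 2 Mn²⁺(aq) + 8 H₂O(l) + 5 Hg₂²⁺(aq)
Q = [Mn²⁺]^2·[Hg₂²⁺]^5 / ([MnO₄⁻]^2·[H⁺]^16); log Q = -3.437.
E = E° − (0.0592/n) log Q = +0.69 − (0.0592/10)(-3.437) = +0.710 V.

+0.710 V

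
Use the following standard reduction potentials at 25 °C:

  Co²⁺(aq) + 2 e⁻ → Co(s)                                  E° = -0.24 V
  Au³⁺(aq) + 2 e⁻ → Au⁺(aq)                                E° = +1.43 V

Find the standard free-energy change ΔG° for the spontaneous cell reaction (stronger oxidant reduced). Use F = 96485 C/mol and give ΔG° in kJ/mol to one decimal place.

-322.3 kJ/mol

Au³⁺/Au⁺ (E° = +1.43 V) is the cathode; Co²⁺/Co (E° = -0.24 V) is the anode, so E°cell = +1.67 V.
Balancing electrons gives n = 2 (lcm of 2 and 2).
ΔG° = −nFE° = −(2)(96485)(+1.67) = -322,260 J = -322.3 kJ/mol.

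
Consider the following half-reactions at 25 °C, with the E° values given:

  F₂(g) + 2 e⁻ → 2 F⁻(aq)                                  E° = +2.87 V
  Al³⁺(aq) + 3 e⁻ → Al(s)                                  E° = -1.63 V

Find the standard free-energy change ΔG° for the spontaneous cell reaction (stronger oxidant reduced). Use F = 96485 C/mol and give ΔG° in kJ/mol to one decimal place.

-2605.1 kJ/mol

F₂/F⁻ (E° = +2.87 V) is the cathode; Al³⁺/Al (E° = -1.63 V) is the anode, so E°cell = +4.50 V.
Balancing electrons gives n = 6 (lcm of 2 and 3).
ΔG° = −nFE° = −(6)(96485)(+4.50) = -2,605,095 J = -2605.1 kJ/mol.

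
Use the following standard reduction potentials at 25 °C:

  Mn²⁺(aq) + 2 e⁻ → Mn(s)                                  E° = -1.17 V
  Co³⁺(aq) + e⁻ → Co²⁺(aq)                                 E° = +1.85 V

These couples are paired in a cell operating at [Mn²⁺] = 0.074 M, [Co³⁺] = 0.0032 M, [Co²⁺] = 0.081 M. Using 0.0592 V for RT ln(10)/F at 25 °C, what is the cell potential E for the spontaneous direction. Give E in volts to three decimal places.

+2.970 V

Co³⁺/Co²⁺ is the cathode (higher E°), Mn²⁺/Mn the anode: E°cell = +1.85 − (-1.17) = +3.02 V, n = 2.
Overall: 2 Co³⁺(aq) + Mn(s) → 2 Co²⁺(aq) + Mn²⁺(aq)
Q = [Co²⁺]^2·[Mn²⁺] / ([Co³⁺]^2); log Q = 1.676.
E = E° − (0.0592/n) log Q = +3.02 − (0.0592/2)(1.676) = +2.970 V.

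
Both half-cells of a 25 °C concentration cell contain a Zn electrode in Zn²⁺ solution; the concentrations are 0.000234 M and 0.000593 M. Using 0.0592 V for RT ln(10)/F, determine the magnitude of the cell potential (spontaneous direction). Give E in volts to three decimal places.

+0.012 V

For a concentration cell E°cell = 0. The 0.000593 M side is the cathode (reduction is favoured where [Zn²⁺] is higher).
With n = 2, E = −(0.0592/2) log([Zn²⁺]ₐₙ/[Zn²⁺]꜀ₐₜ) = −(0.0592/2) log(0.000234/0.000593) = −(0.0592/2)(-0.404) = +0.012 V.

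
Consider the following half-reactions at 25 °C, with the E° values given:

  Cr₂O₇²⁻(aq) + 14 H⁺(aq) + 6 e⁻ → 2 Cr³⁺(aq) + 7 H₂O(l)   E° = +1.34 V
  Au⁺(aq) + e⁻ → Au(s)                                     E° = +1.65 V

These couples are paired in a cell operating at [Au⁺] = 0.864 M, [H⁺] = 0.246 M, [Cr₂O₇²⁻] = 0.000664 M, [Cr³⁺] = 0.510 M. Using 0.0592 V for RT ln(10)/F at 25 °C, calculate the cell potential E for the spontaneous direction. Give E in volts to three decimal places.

+0.416 V

Au⁺/Au is the cathode (higher E°), Cr₂O₇²⁻/Cr³⁺ the anode: E°cell = +1.65 − (+1.34) = +0.31 V, n = 6.
Overall: 6 Au⁺(aq) + 2 Cr³⁺(aq) + 7 H₂O(l) → 6 Au(s) + Cr₂O₇²⁻(aq) + 14 H⁺(aq)
Q = [Cr₂O₇²⁻]·[H⁺]^14 / ([Au⁺]^6·[Cr³⁺]^2); log Q = -10.739.
E = E° − (0.0592/n) log Q = +0.31 − (0.0592/6)(-10.739) = +0.416 V.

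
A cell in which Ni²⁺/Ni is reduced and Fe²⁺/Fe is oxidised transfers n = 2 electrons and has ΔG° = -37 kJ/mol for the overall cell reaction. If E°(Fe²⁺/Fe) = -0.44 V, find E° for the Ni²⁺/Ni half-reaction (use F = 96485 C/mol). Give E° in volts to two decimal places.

-0.25 V

E°cell = −ΔG°/(nF) = −(-37×10³)/((2)(96485)) = +0.192 V.
Since Ni²⁺/Ni is the cathode and Fe²⁺/Fe the anode, E°cell = E°(Ni²⁺/Ni) − E°(Fe²⁺/Fe).
So E°(Ni²⁺/Ni) = E°cell + E°(Fe²⁺/Fe) = +0.192 + (-0.44) = -0.25 V.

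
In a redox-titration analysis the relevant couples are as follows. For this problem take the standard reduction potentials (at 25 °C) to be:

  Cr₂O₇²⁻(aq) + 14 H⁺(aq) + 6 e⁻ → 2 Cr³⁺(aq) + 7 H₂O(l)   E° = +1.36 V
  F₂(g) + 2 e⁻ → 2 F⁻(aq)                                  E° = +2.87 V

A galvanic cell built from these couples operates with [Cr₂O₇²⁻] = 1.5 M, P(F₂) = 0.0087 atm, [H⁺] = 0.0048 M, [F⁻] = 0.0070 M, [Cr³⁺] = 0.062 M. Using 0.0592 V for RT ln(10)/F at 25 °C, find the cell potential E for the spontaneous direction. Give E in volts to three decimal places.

+1.871 V

F₂/F⁻ is the cathode (higher E°), Cr₂O₇²⁻/Cr³⁺ the anode: E°cell = +2.87 − (+1.36) = +1.51 V, n = 6.
Overall: 3 F₂(g) + 2 Cr³⁺(aq) + 7 H₂O(l) → 6 F⁻(aq) + Cr₂O₇²⁻(aq) + 14 H⁺(aq)
Q = [F⁻]^6·[Cr₂O₇²⁻]·[H⁺]^14 / (P(F₂)^3·[Cr³⁺]^2); log Q = -36.619.
E = E° − (0.0592/n) log Q = +1.51 − (0.0592/6)(-36.619) = +1.871 V.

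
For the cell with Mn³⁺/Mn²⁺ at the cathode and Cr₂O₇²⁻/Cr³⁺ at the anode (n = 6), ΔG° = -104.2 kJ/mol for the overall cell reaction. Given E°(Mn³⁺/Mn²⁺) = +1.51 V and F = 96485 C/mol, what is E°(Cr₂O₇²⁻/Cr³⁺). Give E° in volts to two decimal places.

E°cell = −ΔG°/(nF) = −(-104.2×10³)/((6)(96485)) = +0.180 V.
Since Mn³⁺/Mn²⁺ is the cathode and Cr₂O₇²⁻/Cr³⁺ the anode, E°cell = E°(Mn³⁺/Mn²⁺) − E°(Cr₂O₇²⁻/Cr³⁺).
So E°(Cr₂O₇²⁻/Cr³⁺) = E°(Mn³⁺/Mn²⁺) − E°cell = (+1.51) − (+0.180) = +1.33 V.

+1.33 V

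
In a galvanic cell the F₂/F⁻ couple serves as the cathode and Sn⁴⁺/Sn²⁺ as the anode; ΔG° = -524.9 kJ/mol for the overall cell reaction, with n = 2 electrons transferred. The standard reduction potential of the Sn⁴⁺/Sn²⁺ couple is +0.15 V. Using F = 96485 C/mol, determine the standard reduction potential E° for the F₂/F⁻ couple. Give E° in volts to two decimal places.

E°cell = −ΔG°/(nF) = −(-524.9×10³)/((2)(96485)) = +2.720 V.
Since F₂/F⁻ is the cathode and Sn⁴⁺/Sn²⁺ the anode, E°cell = E°(F₂/F⁻) − E°(Sn⁴⁺/Sn²⁺).
So E°(F₂/F⁻) = E°cell + E°(Sn⁴⁺/Sn²⁺) = +2.720 + (+0.15) = +2.87 V.

+2.87 V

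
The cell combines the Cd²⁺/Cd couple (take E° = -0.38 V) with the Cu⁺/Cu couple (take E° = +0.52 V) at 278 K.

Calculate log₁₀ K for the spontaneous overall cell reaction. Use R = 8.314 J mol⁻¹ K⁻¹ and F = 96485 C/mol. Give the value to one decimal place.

32.6

Cathode: Cu⁺/Cu; anode: Cd²⁺/Cd. E°cell = (+0.52) − (-0.38) = +0.90 V, with n = 2.
ΔG° = −nFE° = −RT ln K, so ln K = nFE°/(RT) = (2)(96485)(+0.90) / ((8.314)(278)) = 75.141.
log₁₀ K = 75.141 / ln 10 = 32.6.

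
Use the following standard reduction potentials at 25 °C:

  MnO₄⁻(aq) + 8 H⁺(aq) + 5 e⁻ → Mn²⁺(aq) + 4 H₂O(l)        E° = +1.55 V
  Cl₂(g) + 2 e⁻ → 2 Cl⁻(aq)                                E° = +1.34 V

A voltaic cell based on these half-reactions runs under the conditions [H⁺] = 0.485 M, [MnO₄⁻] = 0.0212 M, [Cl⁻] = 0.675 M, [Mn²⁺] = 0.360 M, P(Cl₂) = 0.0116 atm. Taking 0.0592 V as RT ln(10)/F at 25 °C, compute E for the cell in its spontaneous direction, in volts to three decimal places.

+0.213 V

MnO₄⁻/Mn²⁺ is the cathode (higher E°), Cl₂/Cl⁻ the anode: E°cell = +1.55 − (+1.34) = +0.21 V, n = 10.
Overall: 2 MnO₄⁻(aq) + 16 H⁺(aq) + 10 Cl⁻(aq) → 2 Mn²⁺(aq) + 8 H₂O(l) + 5 Cl₂(g)
Q = [Mn²⁺]^2·P(Cl₂)^5 / ([MnO₄⁻]^2·[H⁺]^16·[Cl⁻]^10); log Q = -0.483.
E = E° − (0.0592/n) log Q = +0.21 − (0.0592/10)(-0.483) = +0.213 V.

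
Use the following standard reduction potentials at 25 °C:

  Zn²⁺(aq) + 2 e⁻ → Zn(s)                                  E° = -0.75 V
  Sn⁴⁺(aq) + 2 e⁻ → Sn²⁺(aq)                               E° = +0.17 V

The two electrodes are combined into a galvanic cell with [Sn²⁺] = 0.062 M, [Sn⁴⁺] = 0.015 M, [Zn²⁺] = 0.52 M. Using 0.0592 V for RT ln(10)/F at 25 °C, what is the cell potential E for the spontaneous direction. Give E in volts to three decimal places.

+0.910 V

Sn⁴⁺/Sn²⁺ is the cathode (higher E°), Zn²⁺/Zn the anode: E°cell = +0.17 − (-0.75) = +0.92 V, n = 2.
Overall: Sn⁴⁺(aq) + Zn(s) → Sn²⁺(aq) + Zn²⁺(aq)
Q = [Sn²⁺]·[Zn²⁺] / ([Sn⁴⁺]); log Q = 0.332.
E = E° − (0.0592/n) log Q = +0.92 − (0.0592/2)(0.332) = +0.910 V.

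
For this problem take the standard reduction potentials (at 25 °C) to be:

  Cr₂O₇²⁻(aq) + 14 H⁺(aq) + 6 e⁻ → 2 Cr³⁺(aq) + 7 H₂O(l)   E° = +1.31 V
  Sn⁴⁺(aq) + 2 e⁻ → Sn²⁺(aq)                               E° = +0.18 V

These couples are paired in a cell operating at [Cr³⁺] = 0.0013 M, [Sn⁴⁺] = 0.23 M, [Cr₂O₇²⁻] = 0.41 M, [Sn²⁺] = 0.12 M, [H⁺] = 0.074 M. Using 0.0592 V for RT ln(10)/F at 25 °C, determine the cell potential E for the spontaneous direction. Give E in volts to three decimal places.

+1.019 V

Cr₂O₇²⁻/Cr³⁺ is the cathode (higher E°), Sn⁴⁺/Sn²⁺ the anode: E°cell = +1.31 − (+0.18) = +1.13 V, n = 6.
Overall: Cr₂O₇²⁻(aq) + 14 H⁺(aq) + 3 Sn²⁺(aq) → 2 Cr³⁺(aq) + 7 H₂O(l) + 3 Sn⁴⁺(aq)
Q = [Cr³⁺]^2·[Sn⁴⁺]^3 / ([Cr₂O₇²⁻]·[H⁺]^14·[Sn²⁺]^3); log Q = 11.293.
E = E° − (0.0592/n) log Q = +1.13 − (0.0592/6)(11.293) = +1.019 V.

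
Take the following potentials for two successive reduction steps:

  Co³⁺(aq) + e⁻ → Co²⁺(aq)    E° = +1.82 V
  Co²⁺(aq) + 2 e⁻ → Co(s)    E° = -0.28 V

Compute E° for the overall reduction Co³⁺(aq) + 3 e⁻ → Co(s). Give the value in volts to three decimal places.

Since ΔG° = −nFE° is additive over sequential reductions, n₃E°₃ = n₁E°₁ + n₂E°₂.
E°₃ = (1×+1.82 + 2×-0.28) / 3 = (+1.260) / 3 = +0.420 V.

+0.420 V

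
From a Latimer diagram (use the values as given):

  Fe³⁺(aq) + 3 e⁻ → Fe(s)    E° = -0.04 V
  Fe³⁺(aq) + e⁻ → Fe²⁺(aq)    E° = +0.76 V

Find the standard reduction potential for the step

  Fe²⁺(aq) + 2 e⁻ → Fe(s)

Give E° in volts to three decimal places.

Sequential free energies add, so n₃E°₃ = n₁E°₁ + n₂E°₂.
With n₃ = 3, and the known step contributing 1×(+0.76) V, the unknown satisfies 2·E° = 3×(-0.04) − 1×(+0.76) = -0.880.
E° = -0.880 / 2 = -0.440 V.

-0.440 V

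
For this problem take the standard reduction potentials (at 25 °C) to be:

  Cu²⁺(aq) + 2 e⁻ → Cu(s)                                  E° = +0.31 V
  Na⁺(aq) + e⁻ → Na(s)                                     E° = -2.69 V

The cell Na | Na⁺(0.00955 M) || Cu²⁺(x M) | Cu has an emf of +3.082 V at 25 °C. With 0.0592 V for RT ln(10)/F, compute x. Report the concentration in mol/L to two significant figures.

0.054 M

Cu²⁺/Cu is the cathode, Na⁺/Na the anode: E°cell = +3.00 V, n = 2.
Overall reaction: Cu²⁺(aq) + 2 Na(s) → Cu(s) + 2 Na⁺(aq); Q = [Na⁺]^2/[Cu²⁺]^1.
From E = E° − (0.0592/n) log Q: log Q = (E° − E)·n/0.0592 = (+3.00 − (+3.082))·2/0.0592 = -2.7703.
So 1·log[Cu²⁺] = 2·log(0.00955) − log Q = -4.0400 − (-2.7703) = -1.2697; [Cu²⁺] = 10^(-1.2697) ≈ 0.054 M.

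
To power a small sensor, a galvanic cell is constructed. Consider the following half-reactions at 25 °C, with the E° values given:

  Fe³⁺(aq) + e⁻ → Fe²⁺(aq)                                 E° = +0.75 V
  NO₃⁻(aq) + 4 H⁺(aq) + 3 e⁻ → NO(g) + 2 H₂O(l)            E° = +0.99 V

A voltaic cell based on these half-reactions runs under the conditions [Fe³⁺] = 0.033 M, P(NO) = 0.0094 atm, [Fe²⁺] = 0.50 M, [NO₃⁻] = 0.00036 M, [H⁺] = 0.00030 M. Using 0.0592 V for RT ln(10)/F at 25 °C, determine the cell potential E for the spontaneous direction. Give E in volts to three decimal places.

+0.004 V

NO₃⁻/NO is the cathode (higher E°), Fe³⁺/Fe²⁺ the anode: E°cell = +0.99 − (+0.75) = +0.24 V, n = 3.
Overall: NO₃⁻(aq) + 4 H⁺(aq) + 3 Fe²⁺(aq) → NO(g) + 2 H₂O(l) + 3 Fe³⁺(aq)
Q = P(NO)·[Fe³⁺]^3 / ([NO₃⁻]·[H⁺]^4·[Fe²⁺]^3); log Q = 11.967.
E = E° − (0.0592/n) log Q = +0.24 − (0.0592/3)(11.967) = +0.004 V.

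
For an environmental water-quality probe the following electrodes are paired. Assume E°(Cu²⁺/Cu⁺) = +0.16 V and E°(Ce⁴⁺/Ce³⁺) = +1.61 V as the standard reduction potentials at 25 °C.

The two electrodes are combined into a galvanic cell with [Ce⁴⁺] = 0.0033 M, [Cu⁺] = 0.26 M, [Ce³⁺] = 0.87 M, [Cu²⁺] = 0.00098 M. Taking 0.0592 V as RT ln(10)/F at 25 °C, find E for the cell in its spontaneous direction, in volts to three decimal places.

+1.450 V

Ce⁴⁺/Ce³⁺ is the cathode (higher E°), Cu²⁺/Cu⁺ the anode: E°cell = +1.61 − (+0.16) = +1.45 V, n = 1.
Overall: Ce⁴⁺(aq) + Cu⁺(aq) → Ce³⁺(aq) + Cu²⁺(aq)
Q = [Ce³⁺]·[Cu²⁺] / ([Ce⁴⁺]·[Cu⁺]); log Q = -0.003.
E = E° − (0.0592/n) log Q = +1.45 − (0.0592/1)(-0.003) = +1.450 V.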